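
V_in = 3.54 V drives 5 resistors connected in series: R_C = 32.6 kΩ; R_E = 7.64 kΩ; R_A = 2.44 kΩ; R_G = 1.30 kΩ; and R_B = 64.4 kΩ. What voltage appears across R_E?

Series total: ΣR = 32.6 + 7.64 + 2.44 + 1.30 + 64.4 = 108.4 kΩ.
By the voltage-divider rule, V = 3.54 × 7.640/108.4 = 0.2495 V.

V ≈ 0.250 V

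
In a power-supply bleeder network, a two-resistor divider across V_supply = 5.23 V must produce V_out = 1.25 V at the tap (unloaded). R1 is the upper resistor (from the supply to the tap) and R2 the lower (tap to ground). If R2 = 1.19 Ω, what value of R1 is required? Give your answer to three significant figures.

R1 ≈ 3.79 Ω

V_out/V_supply = R2/(R1+R2) = 0.2390.
Rearranging, R1 = R2·(1−k)/k = 1.19 × 3.184 = 3.789 Ω.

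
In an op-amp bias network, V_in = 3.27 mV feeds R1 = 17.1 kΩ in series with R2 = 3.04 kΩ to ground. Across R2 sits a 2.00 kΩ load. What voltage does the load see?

V_out ≈ 0.215 mV

First combine the lower leg with the load: R2 ‖ R_L = 1.206 kΩ.
Voltage divider with the loaded lower leg: V_out = 3.27 × 1.206/(17.1 + 1.206) = 3.27 × 0.06590 = 0.2155 mV.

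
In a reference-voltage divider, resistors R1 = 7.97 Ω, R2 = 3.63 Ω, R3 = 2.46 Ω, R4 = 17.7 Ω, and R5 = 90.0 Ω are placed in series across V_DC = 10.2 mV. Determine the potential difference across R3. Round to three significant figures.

V ≈ 0.206 mV

ΣR = 7.97 + 3.63 + 2.46 + 17.7 + 90.0 = 121.8 Ω.
By the voltage-divider rule, V = 10.2 × 2.460/121.8 = 0.2061 mV.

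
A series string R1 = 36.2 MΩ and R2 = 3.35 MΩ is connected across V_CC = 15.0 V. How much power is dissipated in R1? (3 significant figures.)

P ≈ 5.21 µW

The common current is I = 15.0/39.55 = 0.3793 µA.
V(R1) = I·R = 13.73 V; P = V·I = 13.73 × 0.3793 = 5.207 µW.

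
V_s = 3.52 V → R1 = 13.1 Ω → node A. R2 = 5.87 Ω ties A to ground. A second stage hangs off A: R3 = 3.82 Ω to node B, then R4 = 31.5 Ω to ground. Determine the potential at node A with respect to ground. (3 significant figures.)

The second stage (R3 + R4 = 35.32 Ω) loads node A in parallel with R2.
Effective lower resistance at A: R2 ‖ 35.32 = 5.033 Ω.
V_A = 3.52 × 5.033/(13.1 + 5.033) = 0.9771 V.

V_A ≈ 0.977 V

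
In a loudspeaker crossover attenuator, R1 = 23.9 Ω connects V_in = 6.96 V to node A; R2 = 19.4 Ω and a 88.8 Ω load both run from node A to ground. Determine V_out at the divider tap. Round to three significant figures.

V_out ≈ 2.78 V

First combine the lower leg with the load: R2 ‖ R_L = 15.92 Ω.
Voltage divider with the loaded lower leg: V_out = 6.96 × 15.92/(23.9 + 15.92) = 6.96 × 0.3998 = 2.783 V.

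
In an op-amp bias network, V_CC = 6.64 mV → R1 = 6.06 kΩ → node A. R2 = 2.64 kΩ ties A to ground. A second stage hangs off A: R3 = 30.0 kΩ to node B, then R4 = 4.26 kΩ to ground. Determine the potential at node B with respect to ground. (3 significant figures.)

Looking into the second stage from A: R3 + R4 = 34.26 kΩ appears in parallel with R2.
R2 ‖ (R3+R4) = 2.451 kΩ.
First divider: V_A = V_CC · 2.451/(6.06 + 2.451) = 1.912 mV.
Stage 2 is unloaded, so V_B = V_A · R4/(R3+R4) = 1.912 × 4.26/34.26 = 0.2378 mV.

V_B ≈ 0.238 mV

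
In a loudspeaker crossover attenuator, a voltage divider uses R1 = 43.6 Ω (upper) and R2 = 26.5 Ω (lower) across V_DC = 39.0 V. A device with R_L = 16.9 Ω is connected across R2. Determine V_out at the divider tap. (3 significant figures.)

First combine the lower leg with the load: R2 ‖ R_L = 10.32 Ω.
Now apply the divider: V_out = 39.0 × 0.1914 = 7.464 V.

V_out ≈ 7.46 V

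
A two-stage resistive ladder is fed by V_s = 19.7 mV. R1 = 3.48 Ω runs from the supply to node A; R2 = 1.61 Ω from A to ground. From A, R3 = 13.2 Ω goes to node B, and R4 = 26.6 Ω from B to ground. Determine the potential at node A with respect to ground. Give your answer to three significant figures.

Looking into the second stage from A: R3 + R4 = 39.80 Ω appears in parallel with R2.
R2 ‖ (R3+R4) = 1.547 Ω.
So V_A = 19.7 × 0.3078 = 6.064 mV.

V_A ≈ 6.06 mV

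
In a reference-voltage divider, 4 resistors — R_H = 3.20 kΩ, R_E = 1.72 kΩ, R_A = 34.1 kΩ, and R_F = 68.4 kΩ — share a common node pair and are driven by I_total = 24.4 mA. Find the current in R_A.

I ≈ 0.763 mA

ΣG = 1/3.20 + 1/1.72 + 1/34.1 + 1/68.4 = 0.9378.
Current divider: I(R_A) = I_total · G_k/ΣG = 24.4 × (0.02933/0.9378) = 24.4 × 0.03127 = 0.7630 mA.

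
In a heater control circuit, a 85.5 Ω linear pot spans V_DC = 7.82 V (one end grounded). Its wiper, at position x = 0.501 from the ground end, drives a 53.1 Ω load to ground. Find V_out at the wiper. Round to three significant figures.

Lower segment x·R_p = 42.84 Ω; upper segment (1−x)·R_p = 42.66 Ω.
R_L loads the lower segment: effective lower R = 23.71 Ω.
Loaded-divider output: V_out = 7.82 × 0.3572 = 2.793 V.

V_out ≈ 2.79 V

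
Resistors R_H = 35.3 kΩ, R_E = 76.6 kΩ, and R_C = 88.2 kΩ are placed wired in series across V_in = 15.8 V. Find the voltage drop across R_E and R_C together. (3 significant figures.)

Total series resistance ΣR = 35.3 + 76.6 + 88.2 = 200.1 kΩ.
R_{R_E..R_C} = 76.6 + 88.2 = 164.8 kΩ.
V = V_in · R/ΣR = 15.8 × 0.8236 = 13.01 V.

V ≈ 13.0 V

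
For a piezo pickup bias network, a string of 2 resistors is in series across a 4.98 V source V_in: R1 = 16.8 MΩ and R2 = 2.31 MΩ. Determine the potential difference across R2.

V ≈ 0.602 V

Total series resistance ΣR = 16.8 + 2.31 = 19.11 MΩ.
By the voltage-divider rule, V = 4.98 × 2.310/19.11 = 0.6020 V.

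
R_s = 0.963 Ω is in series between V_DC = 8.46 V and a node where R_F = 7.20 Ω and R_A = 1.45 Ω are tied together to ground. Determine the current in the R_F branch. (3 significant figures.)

I ≈ 0.654 A

Combine the parallel branches: R_p = (1/7.20 + 1/1.45)⁻¹ = 1.207 Ω.
Node voltage V_A = V_DC · R_p/(R_s + R_p) = 8.46 × 0.5562 = 4.706 V.
I(R_F) = V_A / R_F = 4.706/7.20 = 0.6535 A.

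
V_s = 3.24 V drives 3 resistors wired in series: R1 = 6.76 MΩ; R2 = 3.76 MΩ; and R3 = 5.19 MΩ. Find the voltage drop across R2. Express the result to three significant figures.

Series total: ΣR = 6.76 + 3.76 + 5.19 = 15.71 MΩ.
Voltage divider: V = V_s · (3.760 / 15.71) = 3.24 × 0.2393 = 0.7755 V.

V ≈ 0.775 V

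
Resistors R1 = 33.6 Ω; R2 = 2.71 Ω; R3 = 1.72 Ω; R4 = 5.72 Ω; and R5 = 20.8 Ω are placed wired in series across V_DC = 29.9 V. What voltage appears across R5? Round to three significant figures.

ΣR = 33.6 + 2.71 + 1.72 + 5.72 + 20.8 = 64.55 Ω.
Voltage divider: V = V_DC · (20.80 / 64.55) = 29.9 × 0.3222 = 9.635 V.

V ≈ 9.63 V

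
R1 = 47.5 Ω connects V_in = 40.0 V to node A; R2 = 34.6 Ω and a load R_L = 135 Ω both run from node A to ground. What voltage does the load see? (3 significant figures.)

V_out ≈ 14.7 V

R2 ‖ R_L = (34.6 × 135)/(34.6 + 135) = 27.54 Ω.
Then V_out = V_in · R2'/(R1 + R2') = 40.0 × 27.54/75.04 = 14.68 V.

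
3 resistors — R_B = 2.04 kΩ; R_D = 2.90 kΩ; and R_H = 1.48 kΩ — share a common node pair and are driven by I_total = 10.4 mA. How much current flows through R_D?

I ≈ 2.37 mA

Total conductance ΣG = 1/2.04 + 1/2.90 + 1/1.48 = 1.511 (units of 1/kΩ).
By the current-divider rule, I = I_total · G_k/ΣG = 10.4 × 0.2283 = 2.374 mA.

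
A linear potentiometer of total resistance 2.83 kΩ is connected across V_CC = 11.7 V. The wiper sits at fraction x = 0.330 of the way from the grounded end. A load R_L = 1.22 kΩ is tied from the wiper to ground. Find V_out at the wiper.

V_out ≈ 2.55 V

Lower segment x·R_p = 0.9339 kΩ; upper segment (1−x)·R_p = 1.896 kΩ.
(x·R_p) ‖ R_L = 0.5290 kΩ.
Then V_out = V_CC · 0.5290/(1.896 + 0.5290) = 2.552 V.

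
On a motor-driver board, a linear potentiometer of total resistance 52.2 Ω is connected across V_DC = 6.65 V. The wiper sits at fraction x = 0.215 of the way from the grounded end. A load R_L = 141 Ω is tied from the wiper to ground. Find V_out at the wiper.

V_out ≈ 1.35 V

The pot divides into 40.98 Ω above the wiper and 11.22 Ω below.
(x·R_p) ‖ R_L = 10.40 Ω.
Then V_out = V_DC · 10.40/(40.98 + 10.40) = 1.346 V.
(Unloaded: V_out = x·V_DC = 1.43 V.)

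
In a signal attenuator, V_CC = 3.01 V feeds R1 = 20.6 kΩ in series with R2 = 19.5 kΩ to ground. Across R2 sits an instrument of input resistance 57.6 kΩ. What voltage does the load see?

V_out ≈ 1.25 V

R2 ‖ R_L = (19.5 × 57.6)/(19.5 + 57.6) = 14.57 kΩ.
Voltage divider with the loaded lower leg: V_out = 3.01 × 14.57/(20.6 + 14.57) = 3.01 × 0.4142 = 1.247 V.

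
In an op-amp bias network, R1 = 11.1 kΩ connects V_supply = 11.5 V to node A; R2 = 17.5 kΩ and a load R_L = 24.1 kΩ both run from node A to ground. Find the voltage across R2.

First combine the lower leg with the load: R2 ‖ R_L = 10.14 kΩ.
Voltage divider with the loaded lower leg: V_out = 11.5 × 10.14/(11.1 + 10.14) = 11.5 × 0.4774 = 5.490 V.

V_out ≈ 5.49 V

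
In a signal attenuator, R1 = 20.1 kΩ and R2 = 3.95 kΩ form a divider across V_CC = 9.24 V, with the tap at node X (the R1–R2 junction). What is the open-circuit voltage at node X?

With X open, the divider is unloaded: V_th = 9.24 × 3.95/24.05 = 1.518 V.

V_th ≈ 1.52 V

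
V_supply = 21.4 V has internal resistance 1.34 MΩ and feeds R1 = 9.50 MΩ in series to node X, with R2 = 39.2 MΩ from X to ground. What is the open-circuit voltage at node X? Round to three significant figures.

V_th ≈ 16.8 V

R1' = 1.34 + 9.50 = 10.84 MΩ (source resistance + R1).
With X open, the divider is unloaded: V_th = 21.4 × 39.2/50.04 = 16.76 V.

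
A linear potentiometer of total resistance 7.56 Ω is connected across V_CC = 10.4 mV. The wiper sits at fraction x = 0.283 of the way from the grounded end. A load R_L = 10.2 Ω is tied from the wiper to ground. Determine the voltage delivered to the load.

Split the track: R_lower = x·R_p = 2.139 Ω, R_upper = (1−x)·R_p = 5.421 Ω.
R_L loads the lower segment: effective lower R = 1.769 Ω.
Then V_out = V_CC · 1.769/(5.421 + 1.769) = 2.558 mV.
(Unloaded: V_out = x·V_CC = 2.94 mV.)

V_out ≈ 2.56 mV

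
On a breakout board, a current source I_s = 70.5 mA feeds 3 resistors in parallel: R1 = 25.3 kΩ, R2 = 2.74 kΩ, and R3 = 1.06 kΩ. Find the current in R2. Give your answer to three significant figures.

Conductances: ΣG = 1/25.3 + 1/2.74 + 1/1.06 = 1.348 (1/kΩ).
R2 takes the fraction G_k/ΣG = 0.3650/1.348 = 0.2708, so I = 70.5 × 0.2708 = 19.09 mA.

I ≈ 19.1 mA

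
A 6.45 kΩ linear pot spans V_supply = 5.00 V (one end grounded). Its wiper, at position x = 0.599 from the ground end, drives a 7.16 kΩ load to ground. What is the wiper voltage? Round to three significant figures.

V_out ≈ 2.46 V

Split the track: R_lower = x·R_p = 3.864 kΩ, R_upper = (1−x)·R_p = 2.586 kΩ.
Lower segment in parallel with the load: 3.864 ‖ 7.16 = 2.509 kΩ.
V_out = 5.00 × 2.509/(2.586 + 2.509) = 2.462 V.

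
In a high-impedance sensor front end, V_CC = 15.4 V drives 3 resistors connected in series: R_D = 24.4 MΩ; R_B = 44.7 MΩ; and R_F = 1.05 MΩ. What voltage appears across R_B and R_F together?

Total series resistance ΣR = 24.4 + 44.7 + 1.05 = 70.15 MΩ.
R_{R_B..R_F} = 44.7 + 1.05 = 45.75 MΩ.
Voltage divider: V = V_CC · (45.75 / 70.15) = 15.4 × 0.6522 = 10.04 V.

V ≈ 10.0 V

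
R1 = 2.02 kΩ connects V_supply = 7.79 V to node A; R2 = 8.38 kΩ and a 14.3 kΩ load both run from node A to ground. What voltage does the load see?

The load sits in parallel with R2, giving an effective lower resistance R2' = R2·R_L/(R2+R_L) = 5.284 kΩ.
Then V_out = V_supply · R2'/(R1 + R2') = 7.79 × 5.284/7.304 = 5.635 V.
(Unloaded it would be 6.28 V; the load pulls it down.)

V_out ≈ 5.64 V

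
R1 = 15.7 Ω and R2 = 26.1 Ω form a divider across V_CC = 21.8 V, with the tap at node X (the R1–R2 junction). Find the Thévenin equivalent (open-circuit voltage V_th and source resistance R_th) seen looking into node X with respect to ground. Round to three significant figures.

V_th is the unloaded tap voltage: V_CC · R2/(R1+R2) = 21.8 × 0.6244 = 13.61 V.
Zeroing V_CC shorts the top of R1 to ground, so R_th = R1 ‖ R2 = 9.803 Ω.

V_th ≈ 13.6 V, R_th ≈ 9.80 Ω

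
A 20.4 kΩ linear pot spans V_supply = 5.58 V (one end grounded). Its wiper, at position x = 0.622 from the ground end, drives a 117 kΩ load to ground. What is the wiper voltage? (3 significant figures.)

V_out ≈ 3.33 V

Lower segment x·R_p = 12.69 kΩ; upper segment (1−x)·R_p = 7.711 kΩ.
(x·R_p) ‖ R_L = 11.45 kΩ.
V_out = 5.58 × 11.45/(7.711 + 11.45) = 3.334 V.
(Unloaded: V_out = x·V_supply = 3.47 V.)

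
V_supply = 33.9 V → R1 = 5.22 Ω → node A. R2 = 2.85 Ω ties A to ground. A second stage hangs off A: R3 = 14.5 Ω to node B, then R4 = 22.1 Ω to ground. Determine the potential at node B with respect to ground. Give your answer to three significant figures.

V_B ≈ 6.88 V

Node A sees R2 in parallel with the series input of stage 2, R3 + R4 = 36.60 Ω.
R2 ‖ (R3+R4) = 2.644 Ω.
So V_A = 33.9 × 0.3362 = 11.40 V.
Then the unloaded second divider: V_B = V_A × R4/(R3+R4) = 11.40 × 0.6038 = 6.882 V.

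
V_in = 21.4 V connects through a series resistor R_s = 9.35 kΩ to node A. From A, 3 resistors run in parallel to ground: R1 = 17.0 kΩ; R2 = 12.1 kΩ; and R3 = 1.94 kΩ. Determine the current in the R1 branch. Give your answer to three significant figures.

Combine the parallel branches: R_p = (1/17.0 + 1/12.1 + 1/1.94)⁻¹ = 1.522 kΩ.
V_A = 21.4 × 1.522/10.87 = 2.996 V.
I(R1) = V_A / R1 = 2.996/17.0 = 0.1762 mA.
(Check via current divider: I_total = 1.968 mA; share G_k/ΣG = 0.08954 → same result.)

I ≈ 0.176 mA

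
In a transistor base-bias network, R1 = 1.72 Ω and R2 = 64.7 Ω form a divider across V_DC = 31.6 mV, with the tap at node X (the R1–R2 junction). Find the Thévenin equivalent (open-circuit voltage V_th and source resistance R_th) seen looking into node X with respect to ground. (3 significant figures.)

V_th ≈ 30.8 mV, R_th ≈ 1.68 Ω

With X open, the divider is unloaded: V_th = 31.6 × 64.7/66.42 = 30.78 mV.
With V_DC suppressed (replaced by a short), R_th = R1 ‖ R2 = (1.720 × 64.7)/(1.720 + 64.7) = 1.675 Ω.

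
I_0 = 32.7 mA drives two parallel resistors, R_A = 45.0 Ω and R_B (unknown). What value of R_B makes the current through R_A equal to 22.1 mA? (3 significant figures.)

In a two-way split, I_A/I_0 = R_B/(R_A + R_B).
With f = 0.6758, R_B = R_A · f/(1−f) = 45.0 × 2.085 = 93.82 Ω.

R_B ≈ 93.8 Ω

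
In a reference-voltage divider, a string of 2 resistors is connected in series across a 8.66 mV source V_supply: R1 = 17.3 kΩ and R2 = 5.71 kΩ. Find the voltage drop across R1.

ΣR = 17.3 + 5.71 = 23.01 kΩ.
By the voltage-divider rule, V = 8.66 × 17.30/23.01 = 6.511 mV.

V ≈ 6.51 mV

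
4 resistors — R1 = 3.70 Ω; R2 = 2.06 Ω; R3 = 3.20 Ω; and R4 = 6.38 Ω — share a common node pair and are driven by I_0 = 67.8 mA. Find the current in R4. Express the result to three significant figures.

Conductances: ΣG = 1/3.70 + 1/2.06 + 1/3.20 + 1/6.38 = 1.225 (1/Ω).
R4 takes the fraction G_k/ΣG = 0.1567/1.225 = 0.1280, so I = 67.8 × 0.1280 = 8.675 mA.

I ≈ 8.68 mA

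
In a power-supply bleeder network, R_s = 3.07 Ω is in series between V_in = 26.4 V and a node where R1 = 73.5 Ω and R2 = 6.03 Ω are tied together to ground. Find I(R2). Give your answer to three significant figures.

I ≈ 2.82 A

Combine the parallel branches: R_p = (1/73.5 + 1/6.03)⁻¹ = 5.573 Ω.
V_A by voltage divider: V_A = 26.4 × 5.573/(3.07 + 5.573) = 17.02 V.
I(R2) = V_A / R2 = 17.02/6.03 = 2.823 A.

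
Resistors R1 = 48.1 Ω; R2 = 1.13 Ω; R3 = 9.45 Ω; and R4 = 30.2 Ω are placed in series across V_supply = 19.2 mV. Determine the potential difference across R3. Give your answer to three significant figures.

Total series resistance ΣR = 48.1 + 1.13 + 9.45 + 30.2 = 88.88 Ω.
Voltage divider: V = V_supply · (9.450 / 88.88) = 19.2 × 0.1063 = 2.041 mV.

V ≈ 2.04 mV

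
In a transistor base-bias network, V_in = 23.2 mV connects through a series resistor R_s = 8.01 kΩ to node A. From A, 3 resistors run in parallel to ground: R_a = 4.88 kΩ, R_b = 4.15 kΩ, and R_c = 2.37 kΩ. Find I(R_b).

Combine the parallel branches: R_p = (1/4.88 + 1/4.15 + 1/2.37)⁻¹ = 1.152 kΩ.
V_A = 23.2 × 1.152/9.162 = 2.918 mV.
Branch current I = V_A/R_b = 2.918/4.15 = 0.7031 µA.

I ≈ 0.703 µA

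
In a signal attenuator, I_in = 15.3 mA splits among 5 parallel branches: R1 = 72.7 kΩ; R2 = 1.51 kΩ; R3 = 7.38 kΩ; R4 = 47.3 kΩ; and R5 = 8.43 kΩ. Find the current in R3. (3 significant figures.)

I ≈ 2.18 mA

Total conductance ΣG = 1/72.7 + 1/1.51 + 1/7.38 + 1/47.3 + 1/8.43 = 0.9513 (units of 1/kΩ).
By the current-divider rule, I = I_in · G_k/ΣG = 15.3 × 0.1424 = 2.179 mA.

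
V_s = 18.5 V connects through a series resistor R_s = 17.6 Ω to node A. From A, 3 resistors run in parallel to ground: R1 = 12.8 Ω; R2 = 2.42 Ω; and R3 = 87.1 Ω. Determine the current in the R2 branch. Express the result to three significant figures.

I ≈ 0.776 A

Parallel bank: R_p = 1/(1/12.8 + 1/2.42 + 1/87.1) = 1.989 Ω.
V_A by voltage divider: V_A = 18.5 × 1.989/(17.6 + 1.989) = 1.878 V.
Branch current I = V_A/R2 = 1.878/2.42 = 0.7761 A.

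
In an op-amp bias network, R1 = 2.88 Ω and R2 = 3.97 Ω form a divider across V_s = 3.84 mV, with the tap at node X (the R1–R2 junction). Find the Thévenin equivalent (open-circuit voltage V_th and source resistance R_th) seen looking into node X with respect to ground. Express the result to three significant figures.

V_th ≈ 2.23 mV, R_th ≈ 1.67 Ω

With X open, the divider is unloaded: V_th = 3.84 × 3.97/6.850 = 2.226 mV.
Zeroing V_s shorts the top of R1 to ground, so R_th = R1 ‖ R2 = 1.669 Ω.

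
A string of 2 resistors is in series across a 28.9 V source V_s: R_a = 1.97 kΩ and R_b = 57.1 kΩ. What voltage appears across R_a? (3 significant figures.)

V ≈ 0.964 V

ΣR = 1.97 + 57.1 = 59.07 kΩ.
By the voltage-divider rule, V = 28.9 × 1.970/59.07 = 0.9638 V.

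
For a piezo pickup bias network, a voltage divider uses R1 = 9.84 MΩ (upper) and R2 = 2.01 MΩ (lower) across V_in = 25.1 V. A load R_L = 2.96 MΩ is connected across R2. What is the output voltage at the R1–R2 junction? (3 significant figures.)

V_out ≈ 2.72 V

R2 ‖ R_L = (2.01 × 2.96)/(2.01 + 2.96) = 1.197 MΩ.
Then V_out = V_in · R2'/(R1 + R2') = 25.1 × 1.197/11.04 = 2.722 V.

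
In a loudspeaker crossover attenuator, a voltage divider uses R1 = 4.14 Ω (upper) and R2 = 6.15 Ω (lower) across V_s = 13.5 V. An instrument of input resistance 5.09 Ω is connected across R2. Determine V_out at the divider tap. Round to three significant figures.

V_out ≈ 5.43 V

R2 ‖ R_L = (6.15 × 5.09)/(6.15 + 5.09) = 2.785 Ω.
Voltage divider with the loaded lower leg: V_out = 13.5 × 2.785/(4.14 + 2.785) = 13.5 × 0.4022 = 5.429 V.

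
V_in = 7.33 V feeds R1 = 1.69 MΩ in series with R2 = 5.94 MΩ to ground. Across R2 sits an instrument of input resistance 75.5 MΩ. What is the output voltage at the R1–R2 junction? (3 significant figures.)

V_out ≈ 5.61 V

First combine the lower leg with the load: R2 ‖ R_L = 5.507 MΩ.
Then V_out = V_in · R2'/(R1 + R2') = 7.33 × 5.507/7.197 = 5.609 V.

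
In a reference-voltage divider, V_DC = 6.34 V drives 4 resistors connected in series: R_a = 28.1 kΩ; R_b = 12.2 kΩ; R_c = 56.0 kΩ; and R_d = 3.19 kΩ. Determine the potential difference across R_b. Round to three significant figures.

V ≈ 0.777 V

Total series resistance ΣR = 28.1 + 12.2 + 56.0 + 3.19 = 99.49 kΩ.
Voltage divider: V = V_DC · (12.20 / 99.49) = 6.34 × 0.1226 = 0.7774 V.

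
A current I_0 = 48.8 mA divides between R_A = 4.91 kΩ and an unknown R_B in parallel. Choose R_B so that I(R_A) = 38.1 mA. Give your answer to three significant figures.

The fraction through R_A equals R_B/(R_A+R_B).
With f = 0.7807, R_B = R_A · f/(1−f) = 4.91 × 3.561 = 17.48 kΩ.

R_B ≈ 17.5 kΩ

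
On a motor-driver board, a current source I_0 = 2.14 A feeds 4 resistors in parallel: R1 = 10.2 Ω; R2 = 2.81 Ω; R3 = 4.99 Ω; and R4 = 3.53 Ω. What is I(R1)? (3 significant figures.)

Conductances: ΣG = 1/10.2 + 1/2.81 + 1/4.99 + 1/3.53 = 0.9376 (1/Ω).
R1 takes the fraction G_k/ΣG = 0.09804/0.9376 = 0.1046, so I = 2.14 × 0.1046 = 0.2238 A.

I ≈ 0.224 A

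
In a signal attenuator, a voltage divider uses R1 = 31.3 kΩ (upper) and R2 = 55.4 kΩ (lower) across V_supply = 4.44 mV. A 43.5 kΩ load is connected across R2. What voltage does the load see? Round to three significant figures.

V_out ≈ 1.94 mV

R2 ‖ R_L = (55.4 × 43.5)/(55.4 + 43.5) = 24.37 kΩ.
Voltage divider with the loaded lower leg: V_out = 4.44 × 24.37/(31.3 + 24.37) = 4.44 × 0.4377 = 1.944 mV.
(Unloaded it would be 2.84 mV; the load pulls it down.)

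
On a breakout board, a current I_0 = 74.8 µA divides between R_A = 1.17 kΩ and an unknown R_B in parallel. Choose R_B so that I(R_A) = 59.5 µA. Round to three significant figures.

R_B ≈ 4.55 kΩ

Two-branch current divider: I_A = I_0 · R_B/(R_A + R_B).
59.5/74.8 = R_B/(R_A + R_B) → R_B = R_A · (0.7955)/(1 − 0.7955) = 1.17 × 3.889 = 4.550 kΩ.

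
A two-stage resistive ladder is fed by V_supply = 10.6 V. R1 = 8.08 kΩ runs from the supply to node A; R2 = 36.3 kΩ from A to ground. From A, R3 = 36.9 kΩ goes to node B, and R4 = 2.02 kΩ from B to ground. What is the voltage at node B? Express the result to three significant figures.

The second stage (R3 + R4 = 38.92 kΩ) loads node A in parallel with R2.
Effective lower resistance at A: R2 ‖ 38.92 = 18.78 kΩ.
So V_A = 10.6 × 0.6992 = 7.412 V.
V_B = V_A × 0.05190 = 0.3847 V.

V_B ≈ 0.385 V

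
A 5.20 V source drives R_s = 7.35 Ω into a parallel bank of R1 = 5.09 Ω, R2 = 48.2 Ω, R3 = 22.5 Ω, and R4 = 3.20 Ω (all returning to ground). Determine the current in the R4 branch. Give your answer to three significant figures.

Combine the parallel branches: R_p = (1/5.09 + 1/48.2 + 1/22.5 + 1/3.20)⁻¹ = 1.742 Ω.
Node voltage V_A = V_CC · R_p/(R_s + R_p) = 5.20 × 0.1916 = 0.9962 V.
Branch current I = V_A/R4 = 0.9962/3.20 = 0.3113 A.
(Check via current divider: I_total = 0.5720 A; share G_k/ΣG = 0.5443 → same result.)

I ≈ 0.311 A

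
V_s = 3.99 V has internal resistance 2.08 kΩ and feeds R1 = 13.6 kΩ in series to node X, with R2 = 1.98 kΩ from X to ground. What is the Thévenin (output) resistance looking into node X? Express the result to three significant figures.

R1' = 2.08 + 13.6 = 15.68 kΩ (source resistance + R1).
Looking into X with the source shorted: R_th = R1'·R2/(R1'+R2) = 15.68 × 1.98/17.66 = 1.758 kΩ.

R_th ≈ 1.76 kΩ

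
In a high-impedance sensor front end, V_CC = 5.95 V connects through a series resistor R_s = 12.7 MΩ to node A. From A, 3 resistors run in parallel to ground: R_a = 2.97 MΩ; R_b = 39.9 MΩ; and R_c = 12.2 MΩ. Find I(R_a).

I ≈ 0.302 µA

Combine the parallel branches: R_p = (1/2.97 + 1/39.9 + 1/12.2)⁻¹ = 2.254 MΩ.
V_A = 5.95 × 2.254/14.95 = 0.8967 V.
Branch current I = V_A/R_a = 0.8967/2.97 = 0.3019 µA.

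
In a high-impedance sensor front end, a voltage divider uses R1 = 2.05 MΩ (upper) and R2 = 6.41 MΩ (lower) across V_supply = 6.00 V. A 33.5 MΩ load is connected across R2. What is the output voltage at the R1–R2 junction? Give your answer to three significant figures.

V_out ≈ 4.34 V

The load sits in parallel with R2, giving an effective lower resistance R2' = R2·R_L/(R2+R_L) = 5.380 MΩ.
Now apply the divider: V_out = 6.00 × 0.7241 = 4.345 V.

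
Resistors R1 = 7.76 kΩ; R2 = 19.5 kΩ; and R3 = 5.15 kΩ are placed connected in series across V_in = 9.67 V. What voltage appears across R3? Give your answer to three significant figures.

Total series resistance ΣR = 7.76 + 19.5 + 5.15 = 32.41 kΩ.
By the voltage-divider rule, V = 9.67 × 5.150/32.41 = 1.537 V.

V ≈ 1.54 V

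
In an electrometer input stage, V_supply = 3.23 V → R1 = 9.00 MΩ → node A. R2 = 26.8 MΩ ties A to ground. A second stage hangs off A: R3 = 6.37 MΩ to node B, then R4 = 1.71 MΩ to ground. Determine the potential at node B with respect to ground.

Node A sees R2 in parallel with the series input of stage 2, R3 + R4 = 8.080 MΩ.
Effective lower resistance at A: R2 ‖ 8.080 = 6.208 MΩ.
So V_A = 3.23 × 0.4082 = 1.319 V.
Then the unloaded second divider: V_B = V_A × R4/(R3+R4) = 1.319 × 0.2116 = 0.2790 V.

V_B ≈ 0.279 V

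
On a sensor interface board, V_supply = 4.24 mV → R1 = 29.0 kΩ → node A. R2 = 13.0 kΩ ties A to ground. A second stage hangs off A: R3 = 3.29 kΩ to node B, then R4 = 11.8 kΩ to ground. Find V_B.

V_B ≈ 0.643 mV

Node A sees R2 in parallel with the series input of stage 2, R3 + R4 = 15.09 kΩ.
R2 ‖ (R3+R4) = 6.984 kΩ.
So V_A = 4.24 × 0.1941 = 0.8229 mV.
Then the unloaded second divider: V_B = V_A × R4/(R3+R4) = 0.8229 × 0.7820 = 0.6435 mV.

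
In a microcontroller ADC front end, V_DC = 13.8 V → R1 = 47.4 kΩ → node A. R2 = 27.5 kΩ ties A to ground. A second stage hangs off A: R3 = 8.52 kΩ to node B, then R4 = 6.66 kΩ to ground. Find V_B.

V_B ≈ 1.04 V

Looking into the second stage from A: R3 + R4 = 15.18 kΩ appears in parallel with R2.
Effective lower resistance at A: R2 ‖ 15.18 = 9.781 kΩ.
First divider: V_A = V_DC · 9.781/(47.4 + 9.781) = 2.361 V.
V_B = V_A × 0.4387 = 1.036 V.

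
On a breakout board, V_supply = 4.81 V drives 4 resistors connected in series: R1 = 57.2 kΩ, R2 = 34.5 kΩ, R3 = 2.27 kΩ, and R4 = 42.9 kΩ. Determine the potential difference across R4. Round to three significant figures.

V ≈ 1.51 V

ΣR = 57.2 + 34.5 + 2.27 + 42.9 = 136.9 kΩ.
V = V_supply · R/ΣR = 4.81 × 0.3134 = 1.508 V.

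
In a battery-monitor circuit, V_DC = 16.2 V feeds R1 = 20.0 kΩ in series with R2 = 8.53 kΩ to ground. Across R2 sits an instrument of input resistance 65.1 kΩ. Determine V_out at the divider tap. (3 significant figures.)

First combine the lower leg with the load: R2 ‖ R_L = 7.542 kΩ.
Voltage divider with the loaded lower leg: V_out = 16.2 × 7.542/(20.0 + 7.542) = 16.2 × 0.2738 = 4.436 V.

V_out ≈ 4.44 V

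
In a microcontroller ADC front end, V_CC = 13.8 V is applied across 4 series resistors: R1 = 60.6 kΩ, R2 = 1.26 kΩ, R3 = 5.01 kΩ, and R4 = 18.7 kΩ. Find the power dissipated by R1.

The common current is I = 13.8/85.57 = 0.1613 mA.
P = I²R = 0.02601 × 60.6 = 1.576 mW.

P ≈ 1.58 mW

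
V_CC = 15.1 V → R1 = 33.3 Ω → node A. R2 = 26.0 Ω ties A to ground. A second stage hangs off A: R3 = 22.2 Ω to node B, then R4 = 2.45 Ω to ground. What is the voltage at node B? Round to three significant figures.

V_B ≈ 0.413 V

Node A sees R2 in parallel with the series input of stage 2, R3 + R4 = 24.65 Ω.
R2 ‖ (R3+R4) = 12.65 Ω.
V_A = 15.1 × 12.65/(33.3 + 12.65) = 4.158 V.
Stage 2 is unloaded, so V_B = V_A · R4/(R3+R4) = 4.158 × 2.45/24.65 = 0.4133 V.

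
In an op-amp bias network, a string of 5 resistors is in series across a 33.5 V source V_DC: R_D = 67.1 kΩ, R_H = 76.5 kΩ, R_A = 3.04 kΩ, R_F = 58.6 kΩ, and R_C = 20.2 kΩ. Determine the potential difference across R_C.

V ≈ 3.00 V

Total series resistance ΣR = 67.1 + 76.5 + 3.04 + 58.6 + 20.2 = 225.4 kΩ.
By the voltage-divider rule, V = 33.5 × 20.20/225.4 = 3.002 V.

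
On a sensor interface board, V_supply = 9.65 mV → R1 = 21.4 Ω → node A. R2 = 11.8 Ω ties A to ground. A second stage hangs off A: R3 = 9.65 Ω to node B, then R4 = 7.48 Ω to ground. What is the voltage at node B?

The second stage (R3 + R4 = 17.13 Ω) loads node A in parallel with R2.
Effective lower resistance at A: R2 ‖ 17.13 = 6.987 Ω.
So V_A = 9.65 × 0.2461 = 2.375 mV.
Then the unloaded second divider: V_B = V_A × R4/(R3+R4) = 2.375 × 0.4367 = 1.037 mV.

V_B ≈ 1.04 mV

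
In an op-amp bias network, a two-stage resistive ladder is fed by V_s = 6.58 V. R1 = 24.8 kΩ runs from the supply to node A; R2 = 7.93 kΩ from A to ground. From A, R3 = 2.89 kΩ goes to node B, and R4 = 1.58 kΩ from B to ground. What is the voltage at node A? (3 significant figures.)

The second stage (R3 + R4 = 4.470 kΩ) loads node A in parallel with R2.
R2 ‖ (R3+R4) = 2.859 kΩ.
First divider: V_A = V_s · 2.859/(24.8 + 2.859) = 0.6801 V.

V_A ≈ 0.680 V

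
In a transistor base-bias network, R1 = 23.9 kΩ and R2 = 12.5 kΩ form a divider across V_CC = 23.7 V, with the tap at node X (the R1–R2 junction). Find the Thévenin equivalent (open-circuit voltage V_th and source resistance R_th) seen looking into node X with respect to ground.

V_th ≈ 8.14 V, R_th ≈ 8.21 kΩ

V_th is the unloaded tap voltage: V_CC · R2/(R1+R2) = 23.7 × 0.3434 = 8.139 V.
Looking into X with the source shorted: R_th = R1·R2/(R1+R2) = 23.90 × 12.5/36.40 = 8.207 kΩ.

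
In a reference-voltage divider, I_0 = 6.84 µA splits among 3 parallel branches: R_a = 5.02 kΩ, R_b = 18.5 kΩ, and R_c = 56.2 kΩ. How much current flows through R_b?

Total conductance ΣG = 1/5.02 + 1/18.5 + 1/56.2 = 0.2711 (units of 1/kΩ).
R_b takes the fraction G_k/ΣG = 0.05405/0.2711 = 0.1994, so I = 6.84 × 0.1994 = 1.364 µA.

I ≈ 1.36 µA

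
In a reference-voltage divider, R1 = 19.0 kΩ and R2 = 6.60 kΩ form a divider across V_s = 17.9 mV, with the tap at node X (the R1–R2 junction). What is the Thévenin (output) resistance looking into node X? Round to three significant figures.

R_th ≈ 4.90 kΩ

Zeroing V_s shorts the top of R1 to ground, so R_th = R1 ‖ R2 = 4.898 kΩ.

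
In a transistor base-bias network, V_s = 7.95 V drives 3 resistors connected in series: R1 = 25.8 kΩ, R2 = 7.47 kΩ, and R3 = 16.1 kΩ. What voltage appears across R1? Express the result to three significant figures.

ΣR = 25.8 + 7.47 + 16.1 = 49.37 kΩ.
V = V_s · R/ΣR = 7.95 × 0.5226 = 4.155 V.

V ≈ 4.15 V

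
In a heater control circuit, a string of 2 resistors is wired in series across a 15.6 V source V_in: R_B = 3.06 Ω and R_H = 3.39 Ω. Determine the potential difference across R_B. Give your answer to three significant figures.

V ≈ 7.40 V

Series total: ΣR = 3.06 + 3.39 = 6.450 Ω.
V = V_in · R/ΣR = 15.6 × 0.4744 = 7.401 V.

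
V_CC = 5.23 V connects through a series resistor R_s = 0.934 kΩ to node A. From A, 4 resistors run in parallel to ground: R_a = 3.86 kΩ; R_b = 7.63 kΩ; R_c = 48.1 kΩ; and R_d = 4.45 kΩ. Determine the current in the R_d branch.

I ≈ 0.737 mA

Equivalent of the parallel group: R_p = 1.573 kΩ.
Node voltage V_A = V_CC · R_p/(R_s + R_p) = 5.23 × 0.6275 = 3.282 V.
Branch current I = V_A/R_d = 3.282/4.45 = 0.7375 mA.
(Equivalently: I_total = 2.086 mA, then current-divider fraction G_k/ΣG = 0.3535.)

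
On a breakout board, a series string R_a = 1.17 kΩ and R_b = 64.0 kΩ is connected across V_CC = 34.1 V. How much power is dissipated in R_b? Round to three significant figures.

P ≈ 17.5 mW

Series current I = V_CC/ΣR = 34.1/65.17 = 0.5232 mA.
P(R_b) = I²·R_b = (0.5232)² × 64.0 = 17.52 mW.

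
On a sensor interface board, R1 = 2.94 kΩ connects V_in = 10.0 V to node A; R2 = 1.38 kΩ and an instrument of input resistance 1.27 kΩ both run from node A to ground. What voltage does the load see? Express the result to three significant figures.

V_out ≈ 1.84 V

R2 ‖ R_L = (1.38 × 1.27)/(1.38 + 1.27) = 0.6614 kΩ.
Then V_out = V_in · R2'/(R1 + R2') = 10.0 × 0.6614/3.601 = 1.836 V.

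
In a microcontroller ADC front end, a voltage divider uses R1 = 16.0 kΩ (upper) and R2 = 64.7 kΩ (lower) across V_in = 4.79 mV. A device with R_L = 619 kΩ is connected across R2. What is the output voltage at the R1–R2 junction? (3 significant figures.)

V_out ≈ 3.76 mV

First combine the lower leg with the load: R2 ‖ R_L = 58.58 kΩ.
Then V_out = V_in · R2'/(R1 + R2') = 4.79 × 58.58/74.58 = 3.762 mV.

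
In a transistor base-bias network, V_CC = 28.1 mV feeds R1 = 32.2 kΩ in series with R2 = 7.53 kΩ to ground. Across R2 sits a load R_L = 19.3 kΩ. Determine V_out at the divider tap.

V_out ≈ 4.05 mV

The load sits in parallel with R2, giving an effective lower resistance R2' = R2·R_L/(R2+R_L) = 5.417 kΩ.
Then V_out = V_CC · R2'/(R1 + R2') = 28.1 × 5.417/37.62 = 4.046 mV.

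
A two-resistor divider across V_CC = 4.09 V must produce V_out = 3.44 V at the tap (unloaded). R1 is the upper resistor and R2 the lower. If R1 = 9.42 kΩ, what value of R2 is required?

R2 ≈ 49.9 kΩ

The divider ratio is R2/(R1+R2) = 3.44/4.09 = 0.8411.
R2 = R1 · 0.8411/(1 − 0.8411) = 49.85 kΩ.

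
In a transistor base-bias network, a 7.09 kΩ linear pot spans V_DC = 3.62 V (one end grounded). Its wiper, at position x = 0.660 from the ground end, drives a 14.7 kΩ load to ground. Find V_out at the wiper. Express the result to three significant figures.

V_out ≈ 2.16 V

Split the track: R_lower = x·R_p = 4.679 kΩ, R_upper = (1−x)·R_p = 2.411 kΩ.
R_L loads the lower segment: effective lower R = 3.549 kΩ.
Then V_out = V_DC · 3.549/(2.411 + 3.549) = 2.156 V.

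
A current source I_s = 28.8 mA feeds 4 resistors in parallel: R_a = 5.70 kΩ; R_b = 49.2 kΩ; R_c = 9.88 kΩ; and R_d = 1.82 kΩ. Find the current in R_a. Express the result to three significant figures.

Total conductance ΣG = 1/5.70 + 1/49.2 + 1/9.88 + 1/1.82 = 0.8464 (units of 1/kΩ).
By the current-divider rule, I = I_s · G_k/ΣG = 28.8 × 0.2073 = 5.969 mA.

I ≈ 5.97 mA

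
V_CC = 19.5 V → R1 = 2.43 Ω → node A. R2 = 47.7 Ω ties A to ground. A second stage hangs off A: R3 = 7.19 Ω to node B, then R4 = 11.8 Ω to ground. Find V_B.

Looking into the second stage from A: R3 + R4 = 18.99 Ω appears in parallel with R2.
Effective lower resistance at A: R2 ‖ 18.99 = 13.58 Ω.
So V_A = 19.5 × 0.8482 = 16.54 V.
V_B = V_A × 0.6214 = 10.28 V.

V_B ≈ 10.3 V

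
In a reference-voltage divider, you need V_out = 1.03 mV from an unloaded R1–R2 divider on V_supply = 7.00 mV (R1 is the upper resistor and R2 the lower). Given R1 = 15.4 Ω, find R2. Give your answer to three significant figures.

R2 ≈ 2.66 Ω

V_out/V_supply = R2/(R1+R2) = 0.1471.
R2 = R1 · 0.1471/(1 − 0.1471) = 2.657 Ω.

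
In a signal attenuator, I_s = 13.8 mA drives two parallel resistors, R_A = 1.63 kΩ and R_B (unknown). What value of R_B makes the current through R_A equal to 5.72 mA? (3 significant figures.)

R_B ≈ 1.15 kΩ

The fraction through R_A equals R_B/(R_A+R_B).
With f = 0.4145, R_B = R_A · f/(1−f) = 1.63 × 0.7079 = 1.154 kΩ.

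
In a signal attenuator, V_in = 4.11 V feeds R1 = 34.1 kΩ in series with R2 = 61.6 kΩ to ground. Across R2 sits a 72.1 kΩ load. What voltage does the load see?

V_out ≈ 2.03 V

The load sits in parallel with R2, giving an effective lower resistance R2' = R2·R_L/(R2+R_L) = 33.22 kΩ.
Now apply the divider: V_out = 4.11 × 0.4935 = 2.028 V.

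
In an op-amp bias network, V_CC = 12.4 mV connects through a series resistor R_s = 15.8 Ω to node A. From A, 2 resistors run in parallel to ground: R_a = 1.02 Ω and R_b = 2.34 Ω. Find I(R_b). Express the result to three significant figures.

I ≈ 0.228 mA

Equivalent of the parallel group: R_p = 0.7104 Ω.
V_A by voltage divider: V_A = 12.4 × 0.7104/(15.8 + 0.7104) = 0.5335 mV.
Branch current I = V_A/R_b = 0.5335/2.34 = 0.2280 mA.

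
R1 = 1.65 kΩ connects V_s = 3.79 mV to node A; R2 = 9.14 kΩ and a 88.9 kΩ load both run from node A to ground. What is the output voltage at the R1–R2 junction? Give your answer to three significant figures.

V_out ≈ 3.16 mV

First combine the lower leg with the load: R2 ‖ R_L = 8.288 kΩ.
Voltage divider with the loaded lower leg: V_out = 3.79 × 8.288/(1.65 + 8.288) = 3.79 × 0.8340 = 3.161 mV.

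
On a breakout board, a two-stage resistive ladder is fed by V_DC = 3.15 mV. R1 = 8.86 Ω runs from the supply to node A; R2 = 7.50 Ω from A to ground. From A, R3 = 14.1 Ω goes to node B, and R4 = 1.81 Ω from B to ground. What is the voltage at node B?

V_B ≈ 0.131 mV

Looking into the second stage from A: R3 + R4 = 15.91 Ω appears in parallel with R2.
R2 ‖ (R3+R4) = 5.097 Ω.
V_A = 3.15 × 5.097/(8.86 + 5.097) = 1.150 mV.
Then the unloaded second divider: V_B = V_A × R4/(R3+R4) = 1.150 × 0.1138 = 0.1309 mV.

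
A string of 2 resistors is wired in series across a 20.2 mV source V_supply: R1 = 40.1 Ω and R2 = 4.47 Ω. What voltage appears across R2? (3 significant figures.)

ΣR = 40.1 + 4.47 = 44.57 Ω.
V = V_supply · R/ΣR = 20.2 × 0.1003 = 2.026 mV.

V ≈ 2.03 mV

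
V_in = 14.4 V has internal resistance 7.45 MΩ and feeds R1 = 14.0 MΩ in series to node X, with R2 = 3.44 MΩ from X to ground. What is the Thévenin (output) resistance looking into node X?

R1' = 7.45 + 14.0 = 21.45 MΩ (source resistance + R1).
With V_in suppressed (replaced by a short), R_th = R1' ‖ R2 = (21.45 × 3.44)/(21.45 + 3.44) = 2.965 MΩ.

R_th ≈ 2.96 MΩ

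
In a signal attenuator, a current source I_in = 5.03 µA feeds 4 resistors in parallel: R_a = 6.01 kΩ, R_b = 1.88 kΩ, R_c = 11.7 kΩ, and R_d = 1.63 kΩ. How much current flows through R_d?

I ≈ 2.21 µA

Conductances: ΣG = 1/6.01 + 1/1.88 + 1/11.7 + 1/1.63 = 1.397 (1/kΩ).
Current divider: I(R_d) = I_in · G_k/ΣG = 5.03 × (0.6135/1.397) = 5.03 × 0.4391 = 2.209 µA.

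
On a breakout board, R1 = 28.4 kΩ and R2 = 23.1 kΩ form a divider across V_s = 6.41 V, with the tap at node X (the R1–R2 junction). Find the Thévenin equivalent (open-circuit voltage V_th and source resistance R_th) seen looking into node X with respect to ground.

With X open, the divider is unloaded: V_th = 6.41 × 23.1/51.50 = 2.875 V.
Zeroing V_s shorts the top of R1 to ground, so R_th = R1 ‖ R2 = 12.74 kΩ.

V_th ≈ 2.88 V, R_th ≈ 12.7 kΩ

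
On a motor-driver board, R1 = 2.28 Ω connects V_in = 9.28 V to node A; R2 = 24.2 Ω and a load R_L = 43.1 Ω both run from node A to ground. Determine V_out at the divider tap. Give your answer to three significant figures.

The load sits in parallel with R2, giving an effective lower resistance R2' = R2·R_L/(R2+R_L) = 15.50 Ω.
Voltage divider with the loaded lower leg: V_out = 9.28 × 15.50/(2.28 + 15.50) = 9.28 × 0.8718 = 8.090 V.
(Unloaded it would be 8.48 V; the load pulls it down.)

V_out ≈ 8.09 V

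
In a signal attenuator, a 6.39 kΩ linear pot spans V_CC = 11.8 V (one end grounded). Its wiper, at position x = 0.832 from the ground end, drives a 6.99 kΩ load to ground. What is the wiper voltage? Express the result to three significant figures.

Split the track: R_lower = x·R_p = 5.316 kΩ, R_upper = (1−x)·R_p = 1.074 kΩ.
Lower segment in parallel with the load: 5.316 ‖ 6.99 = 3.020 kΩ.
Then V_out = V_CC · 3.020/(1.074 + 3.020) = 8.705 V.
(Unloaded: V_out = x·V_CC = 9.82 V.)

V_out ≈ 8.71 V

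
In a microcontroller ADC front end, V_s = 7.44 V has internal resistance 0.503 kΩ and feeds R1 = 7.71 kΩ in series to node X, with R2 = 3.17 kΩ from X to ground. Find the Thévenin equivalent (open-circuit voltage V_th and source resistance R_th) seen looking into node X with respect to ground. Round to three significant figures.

R1' = 0.503 + 7.71 = 8.213 kΩ (source resistance + R1).
V_th is the unloaded tap voltage: V_s · R2/(R1'+R2) = 7.44 × 0.2785 = 2.072 V.
Looking into X with the source shorted: R_th = R1'·R2/(R1'+R2) = 8.213 × 3.17/11.38 = 2.287 kΩ.

V_th ≈ 2.07 V, R_th ≈ 2.29 kΩ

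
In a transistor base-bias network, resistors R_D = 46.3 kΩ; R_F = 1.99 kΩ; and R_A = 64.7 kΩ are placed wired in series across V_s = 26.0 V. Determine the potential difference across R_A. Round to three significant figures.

ΣR = 46.3 + 1.99 + 64.7 = 113.0 kΩ.
By the voltage-divider rule, V = 26.0 × 64.70/113.0 = 14.89 V.

V ≈ 14.9 V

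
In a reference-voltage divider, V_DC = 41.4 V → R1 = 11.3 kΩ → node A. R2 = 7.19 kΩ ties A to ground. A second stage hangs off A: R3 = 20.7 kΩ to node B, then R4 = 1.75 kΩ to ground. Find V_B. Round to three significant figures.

The second stage (R3 + R4 = 22.45 kΩ) loads node A in parallel with R2.
R2 ‖ (R3+R4) = 5.446 kΩ.
So V_A = 41.4 × 0.3252 = 13.46 V.
Stage 2 is unloaded, so V_B = V_A · R4/(R3+R4) = 13.46 × 1.75/22.45 = 1.049 V.

V_B ≈ 1.05 V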